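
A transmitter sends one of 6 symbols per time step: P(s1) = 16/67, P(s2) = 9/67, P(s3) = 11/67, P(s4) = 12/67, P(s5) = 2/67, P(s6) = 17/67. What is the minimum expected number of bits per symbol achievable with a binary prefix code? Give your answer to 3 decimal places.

2.493 bits/symbol

Repeatedly combine the two least-probable nodes; the expected code length is the sum of the merged weights.
merge 2/67 + 9/67 → 11/67
merge 11/67 + 11/67 → 22/67
merge 12/67 + 16/67 → 28/67
merge 17/67 + 22/67 → 39/67
merge 28/67 + 39/67 → 1
L = 11/67 + 22/67 + 28/67 + 39/67 + 1 = 167/67 ≈ 2.493 bits/symbol.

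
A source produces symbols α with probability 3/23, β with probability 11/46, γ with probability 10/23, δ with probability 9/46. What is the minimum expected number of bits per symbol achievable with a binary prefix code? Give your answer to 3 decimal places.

1.891 bits/symbol

Repeatedly combine the two least-probable nodes; the expected code length is the sum of the merged weights.
merge 3/23 + 9/46 → 15/46
merge 11/46 + 15/46 → 13/23
merge 10/23 + 13/23 → 1
L = 15/46 + 13/23 + 1 = 87/46 ≈ 1.891 bits/symbol.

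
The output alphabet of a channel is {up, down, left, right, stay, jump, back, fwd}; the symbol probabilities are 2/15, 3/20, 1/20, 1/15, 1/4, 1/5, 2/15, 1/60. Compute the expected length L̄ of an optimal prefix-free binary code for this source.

2.75 bits/symbol

Repeatedly combine the two least-probable nodes; the expected code length is the sum of the merged weights.
merge 1/60 + 1/20 → 1/15
merge 1/15 + 1/15 → 2/15
merge 2/15 + 2/15 → 4/15
merge 2/15 + 3/20 → 17/60
merge 1/5 + 1/4 → 9/20
merge 4/15 + 17/60 → 11/20
merge 9/20 + 11/20 → 1
L = 1/15 + 2/15 + 4/15 + 17/60 + 9/20 + 11/20 + 1 = 11/4 = 2.75 bits/symbol.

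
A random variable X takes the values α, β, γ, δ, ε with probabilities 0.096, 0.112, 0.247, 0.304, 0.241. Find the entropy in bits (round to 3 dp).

2.194 bits

H = −Σ pᵢ log₂ pᵢ.
−0.096·log₂(0.096) = 0.3246
−0.112·log₂(0.112) = 0.3537
−0.247·log₂(0.247) = 0.4983
−0.304·log₂(0.304) = 0.5222
−0.241·log₂(0.241) = 0.4947
Sum ≈ 2.1936 → 2.194 bits.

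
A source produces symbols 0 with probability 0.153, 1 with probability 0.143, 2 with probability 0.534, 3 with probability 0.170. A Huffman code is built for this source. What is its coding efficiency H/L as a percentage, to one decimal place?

Entropy H = −Σ p log₂ p ≈ 1.7335 bits.
Huffman merges: 143/1000+153/1000→37/125; 17/100+37/125→233/500; 233/500+267/500→1. L = 881/500 ≈ 1.7620.
Efficiency = H/L = 1.7335/1.7620 = 98.4%.

98.4%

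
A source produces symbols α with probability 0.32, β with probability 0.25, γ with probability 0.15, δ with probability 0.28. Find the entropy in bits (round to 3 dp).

H = −Σ pᵢ log₂ pᵢ.
−0.32·log₂(0.32) = 0.5260
−0.25·log₂(0.25) = 0.5000
−0.15·log₂(0.15) = 0.4105
−0.28·log₂(0.28) = 0.5142
Sum ≈ 1.9508 → 1.951 bits.

1.951 bits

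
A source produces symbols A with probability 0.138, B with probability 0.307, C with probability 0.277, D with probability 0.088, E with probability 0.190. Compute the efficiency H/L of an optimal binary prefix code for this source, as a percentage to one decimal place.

Entropy H = −Σ p log₂ p ≈ 2.1941 bits.
Huffman merges: 11/125+69/500→113/500; 19/100+113/500→52/125; 277/1000+307/1000→73/125; 52/125+73/125→1. L = 1113/500 ≈ 2.2260.
Efficiency = H/L = 2.1941/2.2260 = 98.6%.

98.6%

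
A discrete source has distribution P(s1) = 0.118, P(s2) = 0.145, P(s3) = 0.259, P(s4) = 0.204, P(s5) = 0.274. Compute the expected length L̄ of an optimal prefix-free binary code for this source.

2.263 bits/symbol

Repeatedly combine the two least-probable nodes; the expected code length is the sum of the merged weights.
merge 59/500 + 29/200 → 263/1000
merge 51/250 + 259/1000 → 463/1000
merge 263/1000 + 137/500 → 537/1000
merge 463/1000 + 537/1000 → 1
L = 263/1000 + 463/1000 + 537/1000 + 1 = 2263/1000 = 2.263 bits/symbol.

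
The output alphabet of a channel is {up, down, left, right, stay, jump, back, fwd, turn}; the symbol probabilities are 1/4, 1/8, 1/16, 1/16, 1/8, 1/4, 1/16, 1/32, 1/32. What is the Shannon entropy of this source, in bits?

2.8125 bits

Each probability is a power of 1/2, so log₂(1/p) is an integer.
H = Σ p·log₂(1/p) = 1/4·2 + 1/8·3 + 1/16·4 + 1/16·4 + 1/8·3 + 1/4·2 + 1/16·4 + 1/32·5 + 1/32·5 = 2.8125 bits.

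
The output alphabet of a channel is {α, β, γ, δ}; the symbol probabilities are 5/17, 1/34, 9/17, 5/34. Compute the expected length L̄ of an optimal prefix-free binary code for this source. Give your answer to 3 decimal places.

Repeatedly combine the two least-probable nodes; the expected code length is the sum of the merged weights.
merge 1/34 + 5/34 → 3/17
merge 3/17 + 5/17 → 8/17
merge 8/17 + 9/17 → 1
L = 3/17 + 8/17 + 1 = 28/17 ≈ 1.647 bits/symbol.

1.647 bits/symbol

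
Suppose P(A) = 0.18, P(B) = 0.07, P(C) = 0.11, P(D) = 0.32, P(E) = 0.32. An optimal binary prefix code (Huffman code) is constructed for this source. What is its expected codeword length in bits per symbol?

Repeatedly combine the two least-probable nodes; the expected code length is the sum of the merged weights.
merge 7/100 + 11/100 → 9/50
merge 9/50 + 9/50 → 9/25
merge 8/25 + 8/25 → 16/25
merge 9/25 + 16/25 → 1
L = 9/50 + 9/25 + 16/25 + 1 = 109/50 = 2.18 bits/symbol.

2.18 bits/symbol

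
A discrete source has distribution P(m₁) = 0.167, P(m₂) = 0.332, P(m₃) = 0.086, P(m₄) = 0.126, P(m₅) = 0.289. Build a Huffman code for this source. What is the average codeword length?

2.212 bits/symbol

Repeatedly combine the two least-probable nodes; the expected code length is the sum of the merged weights.
merge 43/500 + 63/500 → 53/250
merge 167/1000 + 53/250 → 379/1000
merge 289/1000 + 83/250 → 621/1000
merge 379/1000 + 621/1000 → 1
L = 53/250 + 379/1000 + 621/1000 + 1 = 553/250 = 2.212 bits/symbol.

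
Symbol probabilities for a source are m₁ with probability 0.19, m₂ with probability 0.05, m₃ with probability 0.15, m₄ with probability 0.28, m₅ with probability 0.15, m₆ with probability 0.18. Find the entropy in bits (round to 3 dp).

2.452 bits

H = −Σ pᵢ log₂ pᵢ.
−0.19·log₂(0.19) = 0.4552
−0.05·log₂(0.05) = 0.2161
−0.15·log₂(0.15) = 0.4105
−0.28·log₂(0.28) = 0.5142
−0.15·log₂(0.15) = 0.4105
−0.18·log₂(0.18) = 0.4453
Sum ≈ 2.4519 → 2.452 bits.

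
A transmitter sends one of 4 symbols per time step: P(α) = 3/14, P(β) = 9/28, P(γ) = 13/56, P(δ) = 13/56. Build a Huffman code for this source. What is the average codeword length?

2 bits/symbol

Repeatedly combine the two least-probable nodes; the expected code length is the sum of the merged weights.
merge 3/14 + 13/56 → 25/56
merge 13/56 + 9/28 → 31/56
merge 25/56 + 31/56 → 1
L = 25/56 + 31/56 + 1 = 2 bits/symbol.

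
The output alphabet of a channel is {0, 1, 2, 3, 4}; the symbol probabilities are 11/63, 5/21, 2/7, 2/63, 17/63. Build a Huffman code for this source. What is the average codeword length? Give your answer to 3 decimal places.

Repeatedly combine the two least-probable nodes; the expected code length is the sum of the merged weights.
merge 2/63 + 11/63 → 13/63
merge 13/63 + 5/21 → 4/9
merge 17/63 + 2/7 → 5/9
merge 4/9 + 5/9 → 1
L = 13/63 + 4/9 + 5/9 + 1 = 139/63 ≈ 2.206 bits/symbol.

2.206 bits/symbol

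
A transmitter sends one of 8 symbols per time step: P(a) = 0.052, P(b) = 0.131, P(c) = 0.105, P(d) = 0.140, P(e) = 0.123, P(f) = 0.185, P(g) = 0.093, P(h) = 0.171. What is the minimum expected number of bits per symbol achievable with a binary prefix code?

2.96 bits/symbol

Repeatedly combine the two least-probable nodes; the expected code length is the sum of the merged weights.
merge 13/250 + 93/1000 → 29/200
merge 21/200 + 123/1000 → 57/250
merge 131/1000 + 7/50 → 271/1000
merge 29/200 + 171/1000 → 79/250
merge 37/200 + 57/250 → 413/1000
merge 271/1000 + 79/250 → 587/1000
merge 413/1000 + 587/1000 → 1
L = 29/200 + 57/250 + 271/1000 + 79/250 + 413/1000 + 587/1000 + 1 = 74/25 = 2.96 bits/symbol.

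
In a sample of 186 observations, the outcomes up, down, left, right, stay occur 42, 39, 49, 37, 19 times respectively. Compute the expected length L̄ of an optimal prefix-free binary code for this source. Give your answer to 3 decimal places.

2.301 bits/symbol

Probabilities are the counts divided by 186.
Repeatedly combine the two least-probable nodes; the expected code length is the sum of the merged weights.
merge 19/186 + 37/186 → 28/93
merge 13/62 + 7/31 → 27/62
merge 49/186 + 28/93 → 35/62
merge 27/62 + 35/62 → 1
L = 28/93 + 27/62 + 35/62 + 1 = 214/93 ≈ 2.301 bits/symbol.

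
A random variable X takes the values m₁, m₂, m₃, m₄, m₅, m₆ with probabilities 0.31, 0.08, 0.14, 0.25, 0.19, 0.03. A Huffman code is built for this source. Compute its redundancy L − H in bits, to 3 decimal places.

0.041 bits

Entropy H = −Σ p log₂ p ≈ 2.3194 bits.
Huffman merges: 3/100+2/25→11/100; 11/100+7/50→1/4; 19/100+1/4→11/25; 1/4+31/100→14/25; 11/25+14/25→1. L = 59/25 ≈ 2.3600.
L − H = 2.3600 − 2.3194 = 0.041 bits.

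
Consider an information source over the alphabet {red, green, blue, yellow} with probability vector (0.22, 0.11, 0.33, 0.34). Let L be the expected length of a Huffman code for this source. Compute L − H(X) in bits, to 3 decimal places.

0.102 bits

Entropy H = −Σ p log₂ p ≈ 1.8879 bits.
Huffman merges: 11/100+11/50→33/100; 33/100+33/100→33/50; 17/50+33/50→1. L = 199/100 ≈ 1.9900.
L − H = 1.9900 − 1.8879 = 0.102 bits.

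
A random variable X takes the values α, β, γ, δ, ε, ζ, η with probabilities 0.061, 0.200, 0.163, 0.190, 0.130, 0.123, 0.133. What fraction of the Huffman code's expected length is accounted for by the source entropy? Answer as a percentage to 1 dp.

97.9%

Entropy H = −Σ p log₂ p ≈ 2.7339 bits.
Huffman merges: 61/1000+123/1000→23/125; 13/100+133/1000→263/1000; 163/1000+23/125→347/1000; 19/100+1/5→39/100; 263/1000+347/1000→61/100; 39/100+61/100→1. L = 1397/500 ≈ 2.7940.
Efficiency = H/L = 2.7339/2.7940 = 97.9%.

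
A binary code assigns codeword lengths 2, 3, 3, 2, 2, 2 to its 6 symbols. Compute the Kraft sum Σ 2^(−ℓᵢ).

1.25

With common denominator 2^3 = 8: Σ 2^(−ℓᵢ) = 2/8 + 1/8 + 1/8 + 2/8 + 2/8 + 2/8 = 10/8 = 1.25.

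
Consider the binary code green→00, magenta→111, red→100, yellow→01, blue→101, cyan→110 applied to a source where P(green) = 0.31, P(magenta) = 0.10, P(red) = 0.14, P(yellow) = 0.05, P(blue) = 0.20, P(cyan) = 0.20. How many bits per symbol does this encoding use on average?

L̄ = Σ pᵢ·ℓᵢ = 0.31·2 + 0.10·3 + 0.14·3 + 0.05·2 + 0.20·3 + 0.20·3 = 2.64 bits/symbol.

2.64 bits/symbol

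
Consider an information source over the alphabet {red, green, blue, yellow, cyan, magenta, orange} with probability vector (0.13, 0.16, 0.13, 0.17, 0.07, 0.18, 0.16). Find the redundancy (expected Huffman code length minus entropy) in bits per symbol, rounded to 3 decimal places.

0.060 bits

Entropy H = −Σ p log₂ p ≈ 2.7598 bits.
Huffman merges: 7/100+13/100→1/5; 13/100+4/25→29/100; 4/25+17/100→33/100; 9/50+1/5→19/50; 29/100+33/100→31/50; 19/50+31/50→1. L = 141/50 ≈ 2.8200.
L − H = 2.8200 − 2.7598 = 0.060 bits.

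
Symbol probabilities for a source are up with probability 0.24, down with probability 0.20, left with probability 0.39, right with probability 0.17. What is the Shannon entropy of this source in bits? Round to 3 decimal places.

1.923 bits

H = −Σ pᵢ log₂ pᵢ.
−0.24·log₂(0.24) = 0.4941
−0.20·log₂(0.20) = 0.4644
−0.39·log₂(0.39) = 0.5298
−0.17·log₂(0.17) = 0.4346
Sum ≈ 1.9229 → 1.923 bits.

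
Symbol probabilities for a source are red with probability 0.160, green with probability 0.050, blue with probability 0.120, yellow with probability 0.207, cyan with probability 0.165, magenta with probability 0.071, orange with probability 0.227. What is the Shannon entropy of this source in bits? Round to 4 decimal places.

H = −Σ pᵢ log₂ pᵢ.
−0.160·log₂(0.160) = 0.4230
−0.050·log₂(0.050) = 0.2161
−0.120·log₂(0.120) = 0.3671
−0.207·log₂(0.207) = 0.4704
−0.165·log₂(0.165) = 0.4289
−0.071·log₂(0.071) = 0.2709
−0.227·log₂(0.227) = 0.4856
Sum ≈ 2.6620 → 2.6620 bits.

2.6620 bits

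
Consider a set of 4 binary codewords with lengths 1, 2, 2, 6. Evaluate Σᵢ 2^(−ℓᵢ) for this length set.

With common denominator 2^6 = 64: Σ 2^(−ℓᵢ) = 32/64 + 16/64 + 16/64 + 1/64 = 65/64 = 1.015625.

1.015625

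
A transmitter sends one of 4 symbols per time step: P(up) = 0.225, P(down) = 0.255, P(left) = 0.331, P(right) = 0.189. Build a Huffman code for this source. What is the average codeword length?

2 bits/symbol

Repeatedly combine the two least-probable nodes; the expected code length is the sum of the merged weights.
merge 189/1000 + 9/40 → 207/500
merge 51/200 + 331/1000 → 293/500
merge 207/500 + 293/500 → 1
L = 207/500 + 293/500 + 1 = 2 bits/symbol.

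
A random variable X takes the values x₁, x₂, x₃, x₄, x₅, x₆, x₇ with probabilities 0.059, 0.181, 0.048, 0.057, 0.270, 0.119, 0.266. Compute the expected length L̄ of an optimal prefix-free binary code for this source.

2.552 bits/symbol

Repeatedly combine the two least-probable nodes; the expected code length is the sum of the merged weights.
merge 6/125 + 57/1000 → 21/200
merge 59/1000 + 21/200 → 41/250
merge 119/1000 + 41/250 → 283/1000
merge 181/1000 + 133/500 → 447/1000
merge 27/100 + 283/1000 → 553/1000
merge 447/1000 + 553/1000 → 1
L = 21/200 + 41/250 + 283/1000 + 447/1000 + 553/1000 + 1 = 319/125 = 2.552 bits/symbol.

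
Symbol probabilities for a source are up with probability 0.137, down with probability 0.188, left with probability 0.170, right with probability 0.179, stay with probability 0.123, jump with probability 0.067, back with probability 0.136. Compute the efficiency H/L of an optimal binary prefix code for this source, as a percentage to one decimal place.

Entropy H = −Σ p log₂ p ≈ 2.7496 bits.
Huffman merges: 67/1000+123/1000→19/100; 17/125+137/1000→273/1000; 17/100+179/1000→349/1000; 47/250+19/100→189/500; 273/1000+349/1000→311/500; 189/500+311/500→1. L = 703/250 ≈ 2.8120.
Efficiency = H/L = 2.7496/2.8120 = 97.8%.

97.8%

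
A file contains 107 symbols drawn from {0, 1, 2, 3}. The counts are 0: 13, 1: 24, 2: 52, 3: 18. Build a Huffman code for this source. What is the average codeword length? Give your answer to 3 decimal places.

1.804 bits/symbol

Probabilities are the counts divided by 107.
Repeatedly combine the two least-probable nodes; the expected code length is the sum of the merged weights.
merge 13/107 + 18/107 → 31/107
merge 24/107 + 31/107 → 55/107
merge 52/107 + 55/107 → 1
L = 31/107 + 55/107 + 1 = 193/107 ≈ 1.804 bits/symbol.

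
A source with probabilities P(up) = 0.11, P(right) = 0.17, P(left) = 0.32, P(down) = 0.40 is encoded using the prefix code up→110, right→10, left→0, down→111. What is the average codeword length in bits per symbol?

L̄ = Σ pᵢ·ℓᵢ = 0.11·3 + 0.17·2 + 0.32·1 + 0.40·3 = 2.19 bits/symbol.

2.19 bits/symbol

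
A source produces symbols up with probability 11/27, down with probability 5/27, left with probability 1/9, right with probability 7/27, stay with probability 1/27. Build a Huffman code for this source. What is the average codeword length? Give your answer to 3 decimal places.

2.074 bits/symbol

Repeatedly combine the two least-probable nodes; the expected code length is the sum of the merged weights.
merge 1/27 + 1/9 → 4/27
merge 4/27 + 5/27 → 1/3
merge 7/27 + 1/3 → 16/27
merge 11/27 + 16/27 → 1
L = 4/27 + 1/3 + 16/27 + 1 = 56/27 ≈ 2.074 bits/symbol.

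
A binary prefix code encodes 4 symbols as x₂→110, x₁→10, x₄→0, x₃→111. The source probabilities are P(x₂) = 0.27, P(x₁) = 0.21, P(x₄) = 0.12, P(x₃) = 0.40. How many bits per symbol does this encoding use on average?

2.55 bits/symbol

L̄ = Σ pᵢ·ℓᵢ = 0.27·3 + 0.21·2 + 0.12·1 + 0.40·3 = 2.55 bits/symbol.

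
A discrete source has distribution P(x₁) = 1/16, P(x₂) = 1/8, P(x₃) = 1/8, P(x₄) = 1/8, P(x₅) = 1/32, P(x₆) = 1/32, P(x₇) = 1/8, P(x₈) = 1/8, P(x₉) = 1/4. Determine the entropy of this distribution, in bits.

Each probability is a power of 1/2, so log₂(1/p) is an integer.
H = Σ p·log₂(1/p) = 1/16·4 + 1/8·3 + 1/8·3 + 1/8·3 + 1/32·5 + 1/32·5 + 1/8·3 + 1/8·3 + 1/4·2 = 2.9375 bits.

2.9375 bits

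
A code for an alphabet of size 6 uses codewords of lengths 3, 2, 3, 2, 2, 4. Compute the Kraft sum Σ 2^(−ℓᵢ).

1.0625

With common denominator 2^4 = 16: Σ 2^(−ℓᵢ) = 2/16 + 4/16 + 2/16 + 4/16 + 4/16 + 1/16 = 17/16 = 1.0625.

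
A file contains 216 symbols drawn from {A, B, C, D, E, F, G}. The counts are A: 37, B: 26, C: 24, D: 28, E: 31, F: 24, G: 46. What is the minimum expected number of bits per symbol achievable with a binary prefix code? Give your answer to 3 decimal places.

Probabilities are the counts divided by 216.
Repeatedly combine the two least-probable nodes; the expected code length is the sum of the merged weights.
merge 1/9 + 1/9 → 2/9
merge 13/108 + 7/54 → 1/4
merge 31/216 + 37/216 → 17/54
merge 23/108 + 2/9 → 47/108
merge 1/4 + 17/54 → 61/108
merge 47/108 + 61/108 → 1
L = 2/9 + 1/4 + 17/54 + 47/108 + 61/108 + 1 = 301/108 ≈ 2.787 bits/symbol.

2.787 bits/symbol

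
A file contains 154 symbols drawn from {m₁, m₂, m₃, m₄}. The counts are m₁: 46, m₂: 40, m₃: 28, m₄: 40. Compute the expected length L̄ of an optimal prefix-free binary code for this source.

2 bits/symbol

Probabilities are the counts divided by 154.
Repeatedly combine the two least-probable nodes; the expected code length is the sum of the merged weights.
merge 2/11 + 20/77 → 34/77
merge 20/77 + 23/77 → 43/77
merge 34/77 + 43/77 → 1
L = 34/77 + 43/77 + 1 = 2 bits/symbol.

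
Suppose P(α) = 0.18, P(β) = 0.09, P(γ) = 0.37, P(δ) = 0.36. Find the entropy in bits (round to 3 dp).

1.819 bits

H = −Σ pᵢ log₂ pᵢ.
−0.18·log₂(0.18) = 0.4453
−0.09·log₂(0.09) = 0.3127
−0.37·log₂(0.37) = 0.5307
−0.36·log₂(0.36) = 0.5306
Sum ≈ 1.8193 → 1.819 bits.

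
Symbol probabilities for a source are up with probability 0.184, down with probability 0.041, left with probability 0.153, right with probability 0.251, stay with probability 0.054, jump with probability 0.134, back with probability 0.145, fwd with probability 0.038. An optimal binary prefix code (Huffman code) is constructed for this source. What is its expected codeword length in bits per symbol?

Repeatedly combine the two least-probable nodes; the expected code length is the sum of the merged weights.
merge 19/500 + 41/1000 → 79/1000
merge 27/500 + 79/1000 → 133/1000
merge 133/1000 + 67/500 → 267/1000
merge 29/200 + 153/1000 → 149/500
merge 23/125 + 251/1000 → 87/200
merge 267/1000 + 149/500 → 113/200
merge 87/200 + 113/200 → 1
L = 79/1000 + 133/1000 + 267/1000 + 149/500 + 87/200 + 113/200 + 1 = 2777/1000 = 2.777 bits/symbol.

2.777 bits/symbol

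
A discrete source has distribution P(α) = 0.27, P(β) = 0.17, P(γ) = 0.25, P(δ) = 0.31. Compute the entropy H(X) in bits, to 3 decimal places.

H = −Σ pᵢ log₂ pᵢ.
−0.27·log₂(0.27) = 0.5100
−0.17·log₂(0.17) = 0.4346
−0.25·log₂(0.25) = 0.5000
−0.31·log₂(0.31) = 0.5238
Sum ≈ 1.9684 → 1.968 bits.

1.968 bits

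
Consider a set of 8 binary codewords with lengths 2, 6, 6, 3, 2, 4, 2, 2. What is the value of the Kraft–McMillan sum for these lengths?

1.21875

With common denominator 2^6 = 64: Σ 2^(−ℓᵢ) = 16/64 + 1/64 + 1/64 + 8/64 + 16/64 + 4/64 + 16/64 + 16/64 = 78/64 = 1.21875.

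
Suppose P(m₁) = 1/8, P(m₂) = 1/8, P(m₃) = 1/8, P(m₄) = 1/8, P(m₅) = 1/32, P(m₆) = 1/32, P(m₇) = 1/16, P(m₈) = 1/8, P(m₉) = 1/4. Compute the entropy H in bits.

Each probability is a power of 1/2, so log₂(1/p) is an integer.
H = Σ p·log₂(1/p) = 1/8·3 + 1/8·3 + 1/8·3 + 1/8·3 + 1/32·5 + 1/32·5 + 1/16·4 + 1/8·3 + 1/4·2 = 2.9375 bits.

2.9375 bits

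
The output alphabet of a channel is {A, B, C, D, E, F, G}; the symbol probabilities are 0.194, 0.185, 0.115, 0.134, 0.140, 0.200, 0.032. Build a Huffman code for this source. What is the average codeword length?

Repeatedly combine the two least-probable nodes; the expected code length is the sum of the merged weights.
merge 4/125 + 23/200 → 147/1000
merge 67/500 + 7/50 → 137/500
merge 147/1000 + 37/200 → 83/250
merge 97/500 + 1/5 → 197/500
merge 137/500 + 83/250 → 303/500
merge 197/500 + 303/500 → 1
L = 147/1000 + 137/500 + 83/250 + 197/500 + 303/500 + 1 = 2753/1000 = 2.753 bits/symbol.

2.753 bits/symbol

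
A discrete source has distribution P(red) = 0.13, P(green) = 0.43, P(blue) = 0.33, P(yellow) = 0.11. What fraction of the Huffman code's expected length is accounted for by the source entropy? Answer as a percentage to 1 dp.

98.6%

Entropy H = −Σ p log₂ p ≈ 1.7843 bits.
Huffman merges: 11/100+13/100→6/25; 6/25+33/100→57/100; 43/100+57/100→1. L = 181/100 ≈ 1.8100.
Efficiency = H/L = 1.7843/1.8100 = 98.6%.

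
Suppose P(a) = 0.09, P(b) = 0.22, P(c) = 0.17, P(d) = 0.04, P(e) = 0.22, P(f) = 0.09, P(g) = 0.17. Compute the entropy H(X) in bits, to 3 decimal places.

H = −Σ pᵢ log₂ pᵢ.
−0.09·log₂(0.09) = 0.3127
−0.22·log₂(0.22) = 0.4806
−0.17·log₂(0.17) = 0.4346
−0.04·log₂(0.04) = 0.1858
−0.22·log₂(0.22) = 0.4806
−0.09·log₂(0.09) = 0.3127
−0.17·log₂(0.17) = 0.4346
Sum ≈ 2.6414 → 2.641 bits.

2.641 bits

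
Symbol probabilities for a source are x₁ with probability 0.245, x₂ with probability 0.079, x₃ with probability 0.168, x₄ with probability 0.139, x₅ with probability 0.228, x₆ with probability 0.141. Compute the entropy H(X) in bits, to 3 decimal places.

H = −Σ pᵢ log₂ pᵢ.
−0.245·log₂(0.245) = 0.4971
−0.079·log₂(0.079) = 0.2893
−0.168·log₂(0.168) = 0.4323
−0.139·log₂(0.139) = 0.3957
−0.228·log₂(0.228) = 0.4863
−0.141·log₂(0.141) = 0.3985
Sum ≈ 2.4993 → 2.499 bits.

2.499 bits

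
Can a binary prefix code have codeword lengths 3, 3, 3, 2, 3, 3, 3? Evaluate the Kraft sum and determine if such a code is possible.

With common denominator 2^3 = 8: Σ 2^(−ℓᵢ) = 1/8 + 1/8 + 1/8 + 2/8 + 1/8 + 1/8 + 1/8 = 8/8 = 1.
Kraft's inequality requires Σ ≤ 1; here Σ = 1 ≤ 1, so such a prefix code exists.

1; yes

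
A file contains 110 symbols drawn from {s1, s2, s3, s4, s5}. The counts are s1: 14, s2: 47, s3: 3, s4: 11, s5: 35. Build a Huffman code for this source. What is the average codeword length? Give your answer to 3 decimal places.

Probabilities are the counts divided by 110.
Repeatedly combine the two least-probable nodes; the expected code length is the sum of the merged weights.
merge 3/110 + 1/10 → 7/55
merge 7/55 + 7/55 → 14/55
merge 14/55 + 7/22 → 63/110
merge 47/110 + 63/110 → 1
L = 7/55 + 14/55 + 63/110 + 1 = 43/22 ≈ 1.955 bits/symbol.

1.955 bits/symbol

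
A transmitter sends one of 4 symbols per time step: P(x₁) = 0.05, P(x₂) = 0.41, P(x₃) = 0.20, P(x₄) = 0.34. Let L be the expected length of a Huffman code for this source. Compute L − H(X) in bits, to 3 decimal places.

Entropy H = −Σ p log₂ p ≈ 1.7370 bits.
Huffman merges: 1/20+1/5→1/4; 1/4+17/50→59/100; 41/100+59/100→1. L = 46/25 ≈ 1.8400.
L − H = 1.8400 − 1.7370 = 0.103 bits.

0.103 bits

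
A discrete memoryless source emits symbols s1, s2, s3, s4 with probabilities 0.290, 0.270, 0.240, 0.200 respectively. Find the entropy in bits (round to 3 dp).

1.986 bits

H = −Σ pᵢ log₂ pᵢ.
−0.290·log₂(0.290) = 0.5179
−0.270·log₂(0.270) = 0.5100
−0.240·log₂(0.240) = 0.4941
−0.200·log₂(0.200) = 0.4644
Sum ≈ 1.9864 → 1.986 bits.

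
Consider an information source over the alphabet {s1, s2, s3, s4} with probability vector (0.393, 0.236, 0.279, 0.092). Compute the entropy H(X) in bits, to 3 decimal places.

1.852 bits

H = −Σ pᵢ log₂ pᵢ.
−0.393·log₂(0.393) = 0.5295
−0.236·log₂(0.236) = 0.4916
−0.279·log₂(0.279) = 0.5138
−0.092·log₂(0.092) = 0.3167
Sum ≈ 1.8517 → 1.852 bits.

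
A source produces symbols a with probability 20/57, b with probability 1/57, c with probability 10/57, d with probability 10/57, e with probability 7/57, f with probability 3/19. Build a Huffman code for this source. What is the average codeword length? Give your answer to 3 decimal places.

2.439 bits/symbol

Repeatedly combine the two least-probable nodes; the expected code length is the sum of the merged weights.
merge 1/57 + 7/57 → 8/57
merge 8/57 + 3/19 → 17/57
merge 10/57 + 10/57 → 20/57
merge 17/57 + 20/57 → 37/57
merge 20/57 + 37/57 → 1
L = 8/57 + 17/57 + 20/57 + 37/57 + 1 = 139/57 ≈ 2.439 bits/symbol.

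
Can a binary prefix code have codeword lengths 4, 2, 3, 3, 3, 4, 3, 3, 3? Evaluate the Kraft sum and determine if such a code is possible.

With common denominator 2^4 = 16: Σ 2^(−ℓᵢ) = 1/16 + 4/16 + 2/16 + 2/16 + 2/16 + 1/16 + 2/16 + 2/16 + 2/16 = 18/16 = 1.125.
Kraft's inequality requires Σ ≤ 1; here Σ = 1.125 > 1, so no such prefix code exists.

1.125; no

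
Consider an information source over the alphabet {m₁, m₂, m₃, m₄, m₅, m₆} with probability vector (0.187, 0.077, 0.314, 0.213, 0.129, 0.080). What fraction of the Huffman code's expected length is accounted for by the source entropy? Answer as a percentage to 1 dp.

98.6%

Entropy H = −Σ p log₂ p ≈ 2.4098 bits.
Huffman merges: 77/1000+2/25→157/1000; 129/1000+157/1000→143/500; 187/1000+213/1000→2/5; 143/500+157/500→3/5; 2/5+3/5→1. L = 2443/1000 ≈ 2.4430.
Efficiency = H/L = 2.4098/2.4430 = 98.6%.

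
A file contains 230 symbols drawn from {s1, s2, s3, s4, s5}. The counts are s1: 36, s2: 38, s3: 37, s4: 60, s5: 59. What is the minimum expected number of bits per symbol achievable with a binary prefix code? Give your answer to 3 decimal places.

Probabilities are the counts divided by 230.
Repeatedly combine the two least-probable nodes; the expected code length is the sum of the merged weights.
merge 18/115 + 37/230 → 73/230
merge 19/115 + 59/230 → 97/230
merge 6/23 + 73/230 → 133/230
merge 97/230 + 133/230 → 1
L = 73/230 + 97/230 + 133/230 + 1 = 533/230 ≈ 2.317 bits/symbol.

2.317 bits/symbol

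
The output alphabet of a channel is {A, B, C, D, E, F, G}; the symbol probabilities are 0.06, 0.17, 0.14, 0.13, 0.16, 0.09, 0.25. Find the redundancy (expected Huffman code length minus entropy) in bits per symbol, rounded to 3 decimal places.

0.036 bits

Entropy H = −Σ p log₂ p ≈ 2.6935 bits.
Huffman merges: 3/50+9/100→3/20; 13/100+7/50→27/100; 3/20+4/25→31/100; 17/100+1/4→21/50; 27/100+31/100→29/50; 21/50+29/50→1. L = 273/100 ≈ 2.7300.
L − H = 2.7300 − 2.6935 = 0.036 bits.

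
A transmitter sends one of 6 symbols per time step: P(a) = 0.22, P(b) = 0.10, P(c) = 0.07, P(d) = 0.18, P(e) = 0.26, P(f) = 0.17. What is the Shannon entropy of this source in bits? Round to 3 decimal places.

2.467 bits

H = −Σ pᵢ log₂ pᵢ.
−0.22·log₂(0.22) = 0.4806
−0.10·log₂(0.10) = 0.3322
−0.07·log₂(0.07) = 0.2686
−0.18·log₂(0.18) = 0.4453
−0.26·log₂(0.26) = 0.5053
−0.17·log₂(0.17) = 0.4346
Sum ≈ 2.4665 → 2.467 bits.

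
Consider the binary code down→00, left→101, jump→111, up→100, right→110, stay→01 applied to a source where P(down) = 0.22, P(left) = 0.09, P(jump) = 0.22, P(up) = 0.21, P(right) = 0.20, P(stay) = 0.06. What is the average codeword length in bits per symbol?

L̄ = Σ pᵢ·ℓᵢ = 0.22·2 + 0.09·3 + 0.22·3 + 0.21·3 + 0.20·3 + 0.06·2 = 2.72 bits/symbol.

2.72 bits/symbol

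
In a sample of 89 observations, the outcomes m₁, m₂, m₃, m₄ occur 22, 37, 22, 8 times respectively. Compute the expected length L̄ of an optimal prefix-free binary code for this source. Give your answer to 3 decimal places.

1.921 bits/symbol

Probabilities are the counts divided by 89.
Repeatedly combine the two least-probable nodes; the expected code length is the sum of the merged weights.
merge 8/89 + 22/89 → 30/89
merge 22/89 + 30/89 → 52/89
merge 37/89 + 52/89 → 1
L = 30/89 + 52/89 + 1 = 171/89 ≈ 1.921 bits/symbol.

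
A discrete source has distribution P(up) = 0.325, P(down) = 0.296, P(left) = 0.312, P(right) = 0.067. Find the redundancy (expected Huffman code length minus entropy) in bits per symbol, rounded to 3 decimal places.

0.168 bits

Entropy H = −Σ p log₂ p ≈ 1.8324 bits.
Huffman merges: 67/1000+37/125→363/1000; 39/125+13/40→637/1000; 363/1000+637/1000→1. L = 2 ≈ 2.0000.
L − H = 2.0000 − 1.8324 = 0.168 bits.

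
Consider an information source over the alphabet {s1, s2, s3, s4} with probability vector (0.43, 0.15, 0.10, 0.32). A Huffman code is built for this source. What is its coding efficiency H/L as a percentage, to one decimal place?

Entropy H = −Σ p log₂ p ≈ 1.7923 bits.
Huffman merges: 1/10+3/20→1/4; 1/4+8/25→57/100; 43/100+57/100→1. L = 91/50 ≈ 1.8200.
Efficiency = H/L = 1.7923/1.8200 = 98.5%.

98.5%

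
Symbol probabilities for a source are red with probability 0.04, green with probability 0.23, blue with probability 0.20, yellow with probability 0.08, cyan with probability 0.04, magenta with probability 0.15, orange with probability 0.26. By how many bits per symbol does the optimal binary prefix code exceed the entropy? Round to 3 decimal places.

0.019 bits

Entropy H = −Σ p log₂ p ≈ 2.5309 bits.
Huffman merges: 1/25+1/25→2/25; 2/25+2/25→4/25; 3/20+4/25→31/100; 1/5+23/100→43/100; 13/50+31/100→57/100; 43/100+57/100→1. L = 51/20 ≈ 2.5500.
L − H = 2.5500 − 2.5309 = 0.019 bits.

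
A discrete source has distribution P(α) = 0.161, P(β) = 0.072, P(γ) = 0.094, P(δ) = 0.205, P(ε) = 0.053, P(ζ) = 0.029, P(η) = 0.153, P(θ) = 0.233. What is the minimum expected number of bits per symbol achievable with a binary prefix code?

2.798 bits/symbol

Repeatedly combine the two least-probable nodes; the expected code length is the sum of the merged weights.
merge 29/1000 + 53/1000 → 41/500
merge 9/125 + 41/500 → 77/500
merge 47/500 + 153/1000 → 247/1000
merge 77/500 + 161/1000 → 63/200
merge 41/200 + 233/1000 → 219/500
merge 247/1000 + 63/200 → 281/500
merge 219/500 + 281/500 → 1
L = 41/500 + 77/500 + 247/1000 + 63/200 + 219/500 + 281/500 + 1 = 1399/500 = 2.798 bits/symbol.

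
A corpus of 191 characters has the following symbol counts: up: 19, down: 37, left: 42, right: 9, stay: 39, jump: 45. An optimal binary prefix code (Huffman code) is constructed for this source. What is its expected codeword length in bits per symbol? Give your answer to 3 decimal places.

Probabilities are the counts divided by 191.
Repeatedly combine the two least-probable nodes; the expected code length is the sum of the merged weights.
merge 9/191 + 19/191 → 28/191
merge 28/191 + 37/191 → 65/191
merge 39/191 + 42/191 → 81/191
merge 45/191 + 65/191 → 110/191
merge 81/191 + 110/191 → 1
L = 28/191 + 65/191 + 81/191 + 110/191 + 1 = 475/191 ≈ 2.487 bits/symbol.

2.487 bits/symbol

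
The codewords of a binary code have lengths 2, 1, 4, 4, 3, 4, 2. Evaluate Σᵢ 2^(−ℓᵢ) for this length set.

With common denominator 2^4 = 16: Σ 2^(−ℓᵢ) = 4/16 + 8/16 + 1/16 + 1/16 + 2/16 + 1/16 + 4/16 = 21/16 = 1.3125.

1.3125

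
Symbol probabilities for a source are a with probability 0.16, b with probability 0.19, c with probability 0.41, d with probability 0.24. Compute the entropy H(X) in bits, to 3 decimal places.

1.900 bits

H = −Σ pᵢ log₂ pᵢ.
−0.16·log₂(0.16) = 0.4230
−0.19·log₂(0.19) = 0.4552
−0.41·log₂(0.41) = 0.5274
−0.24·log₂(0.24) = 0.4941
Sum ≈ 1.8998 → 1.900 bits.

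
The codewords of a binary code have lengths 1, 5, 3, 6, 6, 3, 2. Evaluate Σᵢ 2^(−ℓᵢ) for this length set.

1.0625

With common denominator 2^6 = 64: Σ 2^(−ℓᵢ) = 32/64 + 2/64 + 8/64 + 1/64 + 1/64 + 8/64 + 16/64 = 68/64 = 1.0625.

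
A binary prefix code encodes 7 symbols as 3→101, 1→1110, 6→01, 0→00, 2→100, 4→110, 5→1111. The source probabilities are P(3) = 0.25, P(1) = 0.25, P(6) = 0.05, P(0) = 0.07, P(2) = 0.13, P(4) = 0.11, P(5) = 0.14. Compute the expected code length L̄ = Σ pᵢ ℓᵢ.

L̄ = Σ pᵢ·ℓᵢ = 0.25·3 + 0.25·4 + 0.05·2 + 0.07·2 + 0.13·3 + 0.11·3 + 0.14·4 = 3.27 bits/symbol.

3.27 bits/symbol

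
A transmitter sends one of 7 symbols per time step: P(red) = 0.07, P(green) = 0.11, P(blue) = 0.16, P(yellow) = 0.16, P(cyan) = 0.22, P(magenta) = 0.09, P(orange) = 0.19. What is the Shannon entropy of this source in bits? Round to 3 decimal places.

2.713 bits

H = −Σ pᵢ log₂ pᵢ.
−0.07·log₂(0.07) = 0.2686
−0.11·log₂(0.11) = 0.3503
−0.16·log₂(0.16) = 0.4230
−0.16·log₂(0.16) = 0.4230
−0.22·log₂(0.22) = 0.4806
−0.09·log₂(0.09) = 0.3127
−0.19·log₂(0.19) = 0.4552
Sum ≈ 2.7133 → 2.713 bits.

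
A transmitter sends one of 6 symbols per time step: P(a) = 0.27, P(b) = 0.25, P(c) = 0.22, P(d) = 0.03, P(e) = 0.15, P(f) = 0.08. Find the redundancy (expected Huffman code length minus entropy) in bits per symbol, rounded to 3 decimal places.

Entropy H = −Σ p log₂ p ≈ 2.3444 bits.
Huffman merges: 3/100+2/25→11/100; 11/100+3/20→13/50; 11/50+1/4→47/100; 13/50+27/100→53/100; 47/100+53/100→1. L = 237/100 ≈ 2.3700.
L − H = 2.3700 − 2.3444 = 0.026 bits.

0.026 bits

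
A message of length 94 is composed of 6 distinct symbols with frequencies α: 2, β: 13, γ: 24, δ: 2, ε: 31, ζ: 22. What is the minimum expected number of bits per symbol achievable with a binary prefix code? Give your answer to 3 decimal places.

2.223 bits/symbol

Probabilities are the counts divided by 94.
Repeatedly combine the two least-probable nodes; the expected code length is the sum of the merged weights.
merge 1/47 + 1/47 → 2/47
merge 2/47 + 13/94 → 17/94
merge 17/94 + 11/47 → 39/94
merge 12/47 + 31/94 → 55/94
merge 39/94 + 55/94 → 1
L = 2/47 + 17/94 + 39/94 + 55/94 + 1 = 209/94 ≈ 2.223 bits/symbol.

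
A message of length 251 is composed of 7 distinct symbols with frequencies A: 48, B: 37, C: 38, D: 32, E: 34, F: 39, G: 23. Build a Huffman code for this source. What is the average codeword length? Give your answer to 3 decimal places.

Probabilities are the counts divided by 251.
Repeatedly combine the two least-probable nodes; the expected code length is the sum of the merged weights.
merge 23/251 + 32/251 → 55/251
merge 34/251 + 37/251 → 71/251
merge 38/251 + 39/251 → 77/251
merge 48/251 + 55/251 → 103/251
merge 71/251 + 77/251 → 148/251
merge 103/251 + 148/251 → 1
L = 55/251 + 71/251 + 77/251 + 103/251 + 148/251 + 1 = 705/251 ≈ 2.809 bits/symbol.

2.809 bits/symbol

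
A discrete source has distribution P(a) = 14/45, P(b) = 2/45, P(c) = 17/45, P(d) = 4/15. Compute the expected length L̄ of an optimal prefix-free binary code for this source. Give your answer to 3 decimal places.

Repeatedly combine the two least-probable nodes; the expected code length is the sum of the merged weights.
merge 2/45 + 4/15 → 14/45
merge 14/45 + 14/45 → 28/45
merge 17/45 + 28/45 → 1
L = 14/45 + 28/45 + 1 = 29/15 ≈ 1.933 bits/symbol.

1.933 bits/symbol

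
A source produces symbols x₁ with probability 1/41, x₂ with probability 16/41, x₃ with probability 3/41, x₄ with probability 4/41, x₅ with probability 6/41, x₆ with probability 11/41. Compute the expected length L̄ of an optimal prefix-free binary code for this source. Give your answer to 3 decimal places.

2.244 bits/symbol

Repeatedly combine the two least-probable nodes; the expected code length is the sum of the merged weights.
merge 1/41 + 3/41 → 4/41
merge 4/41 + 4/41 → 8/41
merge 6/41 + 8/41 → 14/41
merge 11/41 + 14/41 → 25/41
merge 16/41 + 25/41 → 1
L = 4/41 + 8/41 + 14/41 + 25/41 + 1 = 92/41 ≈ 2.244 bits/symbol.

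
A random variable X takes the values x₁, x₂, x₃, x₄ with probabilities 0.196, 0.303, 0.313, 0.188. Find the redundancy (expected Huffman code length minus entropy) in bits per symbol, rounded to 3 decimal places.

Entropy H = −Σ p log₂ p ≈ 1.9606 bits.
Huffman merges: 47/250+49/250→48/125; 303/1000+313/1000→77/125; 48/125+77/125→1. L = 2 ≈ 2.0000.
L − H = 2.0000 − 1.9606 = 0.039 bits.

0.039 bits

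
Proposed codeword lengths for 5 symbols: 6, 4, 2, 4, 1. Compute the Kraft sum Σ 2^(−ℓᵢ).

With common denominator 2^6 = 64: Σ 2^(−ℓᵢ) = 1/64 + 4/64 + 16/64 + 4/64 + 32/64 = 57/64 = 0.890625.

0.890625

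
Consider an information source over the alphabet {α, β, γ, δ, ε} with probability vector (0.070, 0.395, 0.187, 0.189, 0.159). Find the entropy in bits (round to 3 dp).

H = −Σ pᵢ log₂ pᵢ.
−0.070·log₂(0.070) = 0.2686
−0.395·log₂(0.395) = 0.5293
−0.187·log₂(0.187) = 0.4523
−0.189·log₂(0.189) = 0.4543
−0.159·log₂(0.159) = 0.4218
Sum ≈ 2.1263 → 2.126 bits.

2.126 bits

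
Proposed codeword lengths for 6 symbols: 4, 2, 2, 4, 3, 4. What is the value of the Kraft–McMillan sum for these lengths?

With common denominator 2^4 = 16: Σ 2^(−ℓᵢ) = 1/16 + 4/16 + 4/16 + 1/16 + 2/16 + 1/16 = 13/16 = 0.8125.

0.8125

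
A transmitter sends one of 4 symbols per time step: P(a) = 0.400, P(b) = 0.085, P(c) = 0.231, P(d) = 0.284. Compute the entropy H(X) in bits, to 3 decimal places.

1.835 bits

H = −Σ pᵢ log₂ pᵢ.
−0.400·log₂(0.400) = 0.5288
−0.085·log₂(0.085) = 0.3023
−0.231·log₂(0.231) = 0.4883
−0.284·log₂(0.284) = 0.5158
Sum ≈ 1.8352 → 1.835 bits.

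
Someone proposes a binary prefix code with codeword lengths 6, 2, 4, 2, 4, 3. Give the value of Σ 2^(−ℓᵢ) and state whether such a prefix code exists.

0.765625; yes

With common denominator 2^6 = 64: Σ 2^(−ℓᵢ) = 1/64 + 16/64 + 4/64 + 16/64 + 4/64 + 8/64 = 49/64 = 0.765625.
Kraft's inequality requires Σ ≤ 1; here Σ = 0.765625 ≤ 1, so such a prefix code exists.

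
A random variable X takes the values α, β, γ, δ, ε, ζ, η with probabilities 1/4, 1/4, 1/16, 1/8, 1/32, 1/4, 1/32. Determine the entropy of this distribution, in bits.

2.4375 bits

Each probability is a power of 1/2, so log₂(1/p) is an integer.
H = Σ p·log₂(1/p) = 1/4·2 + 1/4·2 + 1/16·4 + 1/8·3 + 1/32·5 + 1/4·2 + 1/32·5 = 2.4375 bits.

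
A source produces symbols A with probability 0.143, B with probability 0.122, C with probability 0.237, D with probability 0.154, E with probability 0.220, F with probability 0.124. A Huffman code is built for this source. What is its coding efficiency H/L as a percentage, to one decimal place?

99.6%

Entropy H = −Σ p log₂ p ≈ 2.5334 bits.
Huffman merges: 61/500+31/250→123/500; 143/1000+77/500→297/1000; 11/50+237/1000→457/1000; 123/500+297/1000→543/1000; 457/1000+543/1000→1. L = 2543/1000 ≈ 2.5430.
Efficiency = H/L = 2.5334/2.5430 = 99.6%.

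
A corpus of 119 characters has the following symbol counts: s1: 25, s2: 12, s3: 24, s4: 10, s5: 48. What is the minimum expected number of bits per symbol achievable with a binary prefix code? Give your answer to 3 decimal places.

2.168 bits/symbol

Probabilities are the counts divided by 119.
Repeatedly combine the two least-probable nodes; the expected code length is the sum of the merged weights.
merge 10/119 + 12/119 → 22/119
merge 22/119 + 24/119 → 46/119
merge 25/119 + 46/119 → 71/119
merge 48/119 + 71/119 → 1
L = 22/119 + 46/119 + 71/119 + 1 = 258/119 ≈ 2.168 bits/symbol.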